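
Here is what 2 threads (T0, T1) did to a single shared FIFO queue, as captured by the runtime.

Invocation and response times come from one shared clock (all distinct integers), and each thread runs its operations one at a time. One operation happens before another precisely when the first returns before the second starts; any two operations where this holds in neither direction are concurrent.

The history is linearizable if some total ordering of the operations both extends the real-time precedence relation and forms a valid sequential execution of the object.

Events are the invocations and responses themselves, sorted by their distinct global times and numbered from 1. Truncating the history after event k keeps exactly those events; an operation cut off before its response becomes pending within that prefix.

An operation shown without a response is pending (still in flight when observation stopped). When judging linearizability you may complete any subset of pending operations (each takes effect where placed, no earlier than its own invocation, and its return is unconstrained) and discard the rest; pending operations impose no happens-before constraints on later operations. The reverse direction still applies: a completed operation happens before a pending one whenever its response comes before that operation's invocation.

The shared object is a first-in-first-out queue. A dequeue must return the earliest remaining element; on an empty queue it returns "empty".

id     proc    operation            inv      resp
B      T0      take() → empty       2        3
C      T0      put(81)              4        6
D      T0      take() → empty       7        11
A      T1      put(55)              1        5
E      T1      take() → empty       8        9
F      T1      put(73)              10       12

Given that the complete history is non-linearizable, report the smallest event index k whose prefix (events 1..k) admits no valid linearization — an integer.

9

a valid linearization of events 1..8 exists, for instance B, A, C:
after step 1 (B take() → empty): queue <>
after step 2 (A put(55)): queue <55>
after step 3 (C put(81)): queue <55,81>
adding event 9 (E responds at 9) leaves no legal real-time order
no completion choice of the 1 pending operation (D) rescues it — every subset was tried
for example A, B, C, E (pending dropped) fails at step 2: B take() → empty is not legal there
for example B, A, C, E (pending dropped) fails at step 4: E take() → empty is not legal there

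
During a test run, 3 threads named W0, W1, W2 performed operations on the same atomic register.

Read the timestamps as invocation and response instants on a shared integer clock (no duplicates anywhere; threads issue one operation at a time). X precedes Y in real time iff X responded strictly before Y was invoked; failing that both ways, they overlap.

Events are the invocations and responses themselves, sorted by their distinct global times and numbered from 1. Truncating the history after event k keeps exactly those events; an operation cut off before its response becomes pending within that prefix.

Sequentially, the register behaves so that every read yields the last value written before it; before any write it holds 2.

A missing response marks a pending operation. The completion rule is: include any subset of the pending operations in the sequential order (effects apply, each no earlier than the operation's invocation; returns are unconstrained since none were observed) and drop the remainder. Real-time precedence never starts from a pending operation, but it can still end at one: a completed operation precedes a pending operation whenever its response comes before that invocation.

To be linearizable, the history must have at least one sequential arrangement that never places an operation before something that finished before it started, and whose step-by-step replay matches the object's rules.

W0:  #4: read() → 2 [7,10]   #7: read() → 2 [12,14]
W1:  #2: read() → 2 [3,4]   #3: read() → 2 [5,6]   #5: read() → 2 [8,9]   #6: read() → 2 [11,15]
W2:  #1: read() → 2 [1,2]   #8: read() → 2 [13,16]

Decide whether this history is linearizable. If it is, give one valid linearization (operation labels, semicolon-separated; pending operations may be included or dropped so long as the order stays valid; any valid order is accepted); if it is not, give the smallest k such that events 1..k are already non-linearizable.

after step 1 (#1 read() → 2): value 2
after step 2 (#2 read() → 2): value 2
after step 3 (#3 read() → 2): value 2
after step 4 (#4 read() → 2): value 2
after step 5 (#5 read() → 2): value 2
after step 6 (#6 read() → 2): value 2
after step 7 (#7 read() → 2): value 2
after step 8 (#8 read() → 2): value 2

linearizable — witness: #1; #2; #3; #4; #5; #6; #7; #8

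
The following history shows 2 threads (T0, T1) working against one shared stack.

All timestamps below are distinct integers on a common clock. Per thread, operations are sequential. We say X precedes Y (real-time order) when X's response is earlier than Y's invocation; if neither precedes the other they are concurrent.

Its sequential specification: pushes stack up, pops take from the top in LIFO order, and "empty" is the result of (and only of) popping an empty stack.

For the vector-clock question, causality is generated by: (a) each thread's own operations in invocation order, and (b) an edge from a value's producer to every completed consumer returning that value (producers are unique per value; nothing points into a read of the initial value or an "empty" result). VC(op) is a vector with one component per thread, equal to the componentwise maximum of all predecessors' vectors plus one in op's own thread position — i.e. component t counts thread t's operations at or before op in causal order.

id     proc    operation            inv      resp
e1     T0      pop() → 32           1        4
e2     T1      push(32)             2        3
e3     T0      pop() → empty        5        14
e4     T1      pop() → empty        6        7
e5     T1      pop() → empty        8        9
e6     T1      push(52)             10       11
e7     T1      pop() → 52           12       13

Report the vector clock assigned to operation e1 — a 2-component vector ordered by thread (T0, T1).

(1, 1)

e2, invoked 2, has no incoming edges; only T1's bump applies → (0, 1)
VC(e4, invoked at 6): max of VC(e2)=(0, 1), then +1 on thread T1 → (0, 2)
VC(e1, invoked at 1): max of VC(e2)=(0, 1), then +1 on thread T0 → (1, 1)
VC(e5, invoked at 8): max of VC(e4)=(0, 2), then +1 on thread T1 → (0, 3)
VC(e3, invoked at 5): max of VC(e1)=(1, 1), then +1 on thread T0 → (2, 1)
VC(e6, invoked at 10): max of VC(e5)=(0, 3), then +1 on thread T1 → (0, 4)
VC(e7, invoked at 12): max of VC(e6)=(0, 4), then +1 on thread T1 → (0, 5)
target: VC(e1) = (1, 1)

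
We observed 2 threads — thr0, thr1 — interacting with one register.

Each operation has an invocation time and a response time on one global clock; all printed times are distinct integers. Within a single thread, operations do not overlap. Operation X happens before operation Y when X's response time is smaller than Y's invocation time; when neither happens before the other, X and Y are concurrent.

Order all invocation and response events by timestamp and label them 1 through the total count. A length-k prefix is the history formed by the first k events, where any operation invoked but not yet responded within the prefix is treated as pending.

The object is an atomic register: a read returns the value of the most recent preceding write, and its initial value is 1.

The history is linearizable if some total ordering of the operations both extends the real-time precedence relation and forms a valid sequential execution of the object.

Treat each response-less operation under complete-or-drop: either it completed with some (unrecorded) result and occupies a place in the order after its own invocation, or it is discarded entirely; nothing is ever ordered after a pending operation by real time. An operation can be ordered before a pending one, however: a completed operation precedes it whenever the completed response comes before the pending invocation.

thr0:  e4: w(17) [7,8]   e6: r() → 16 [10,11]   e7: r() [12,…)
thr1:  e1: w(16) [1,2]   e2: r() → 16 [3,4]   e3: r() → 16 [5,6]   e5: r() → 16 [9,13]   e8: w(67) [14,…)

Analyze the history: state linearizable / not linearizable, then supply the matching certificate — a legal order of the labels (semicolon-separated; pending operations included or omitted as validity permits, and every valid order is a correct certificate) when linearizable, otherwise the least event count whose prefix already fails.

through event 10 a valid linearization exists; event 11 (e6 responding at time 11) ends that
exhaustive check: the 5 completed register ops admit one real-time order; illegal
including or dropping the 1 pending operation (e5) in any combination fails
take e1, e2, e3, e4, e6 (pending dropped): step 5 already fails, because e6 r() → 16 cannot occur there

not linearizable — minimal violating prefix: 11 events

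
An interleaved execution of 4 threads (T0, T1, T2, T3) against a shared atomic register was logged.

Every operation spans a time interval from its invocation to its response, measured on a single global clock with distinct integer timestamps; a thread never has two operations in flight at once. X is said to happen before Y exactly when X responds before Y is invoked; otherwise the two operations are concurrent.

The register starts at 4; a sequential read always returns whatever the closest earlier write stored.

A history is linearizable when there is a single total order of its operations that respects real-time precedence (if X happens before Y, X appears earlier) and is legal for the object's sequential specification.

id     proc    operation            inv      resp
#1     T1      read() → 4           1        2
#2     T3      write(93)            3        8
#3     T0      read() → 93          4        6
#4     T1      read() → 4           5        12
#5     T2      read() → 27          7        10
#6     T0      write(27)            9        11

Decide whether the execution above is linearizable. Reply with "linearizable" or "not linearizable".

one valid linearization: #1, #4, #2, #3, #6, #5
1. #1 read() → 4, leaving value 4
2. #4 read() → 4, leaving value 4
3. #2 write(93), leaving value 93
4. #3 read() → 93, leaving value 93
5. #6 write(27), leaving value 27
6. #5 read() → 27, leaving value 27

linearizable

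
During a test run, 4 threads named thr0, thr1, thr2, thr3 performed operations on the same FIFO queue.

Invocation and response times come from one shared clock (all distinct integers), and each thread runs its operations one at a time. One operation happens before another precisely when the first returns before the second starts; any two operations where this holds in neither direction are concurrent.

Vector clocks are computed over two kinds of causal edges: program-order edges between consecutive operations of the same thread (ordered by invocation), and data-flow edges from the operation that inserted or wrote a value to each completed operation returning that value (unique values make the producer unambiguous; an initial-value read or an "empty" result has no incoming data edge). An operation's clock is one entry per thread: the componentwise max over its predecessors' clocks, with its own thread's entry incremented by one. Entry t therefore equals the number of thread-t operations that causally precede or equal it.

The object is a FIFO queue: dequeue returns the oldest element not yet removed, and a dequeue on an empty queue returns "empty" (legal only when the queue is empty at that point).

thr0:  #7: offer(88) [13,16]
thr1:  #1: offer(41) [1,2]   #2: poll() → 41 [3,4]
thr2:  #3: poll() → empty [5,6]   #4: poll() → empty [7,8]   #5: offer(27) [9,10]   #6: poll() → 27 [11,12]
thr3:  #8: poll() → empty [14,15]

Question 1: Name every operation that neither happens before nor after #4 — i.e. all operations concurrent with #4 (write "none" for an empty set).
#4 runs from 7 to 8; window-overlapping ops are concurrent
#1 [1,2]: before
#2 [3,4]: before
#3 [5,6]: before
#5 [9,10]: after
#6 [11,12]: after
#7 [13,16]: after
#8 [14,15]: after

none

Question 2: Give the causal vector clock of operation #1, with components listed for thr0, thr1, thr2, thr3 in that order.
no predecessors for #8 (invoked 14): thr3 increments from zero → (0, 0, 0, 1)
no predecessors for #3 (invoked 5): thr2 increments from zero → (0, 0, 1, 0)
no predecessors for #1 (invoked 1): thr1 increments from zero → (0, 1, 0, 0)
no predecessors for #7 (invoked 13): thr0 increments from zero → (1, 0, 0, 0)
from VC(#3)=(0, 0, 1, 0), #4 (invoked 7) maxes components and bumps thr2 → (0, 0, 2, 0)
from VC(#1)=(0, 1, 0, 0), #2 (invoked 3) maxes components and bumps thr1 → (0, 2, 0, 0)
from VC(#4)=(0, 0, 2, 0), #5 (invoked 9) maxes components and bumps thr2 → (0, 0, 3, 0)
from VC(#5)=(0, 0, 3, 0), #6 (invoked 11) maxes components and bumps thr2 → (0, 0, 4, 0)
target: VC(#1) = (0, 1, 0, 0)

(0, 1, 0, 0)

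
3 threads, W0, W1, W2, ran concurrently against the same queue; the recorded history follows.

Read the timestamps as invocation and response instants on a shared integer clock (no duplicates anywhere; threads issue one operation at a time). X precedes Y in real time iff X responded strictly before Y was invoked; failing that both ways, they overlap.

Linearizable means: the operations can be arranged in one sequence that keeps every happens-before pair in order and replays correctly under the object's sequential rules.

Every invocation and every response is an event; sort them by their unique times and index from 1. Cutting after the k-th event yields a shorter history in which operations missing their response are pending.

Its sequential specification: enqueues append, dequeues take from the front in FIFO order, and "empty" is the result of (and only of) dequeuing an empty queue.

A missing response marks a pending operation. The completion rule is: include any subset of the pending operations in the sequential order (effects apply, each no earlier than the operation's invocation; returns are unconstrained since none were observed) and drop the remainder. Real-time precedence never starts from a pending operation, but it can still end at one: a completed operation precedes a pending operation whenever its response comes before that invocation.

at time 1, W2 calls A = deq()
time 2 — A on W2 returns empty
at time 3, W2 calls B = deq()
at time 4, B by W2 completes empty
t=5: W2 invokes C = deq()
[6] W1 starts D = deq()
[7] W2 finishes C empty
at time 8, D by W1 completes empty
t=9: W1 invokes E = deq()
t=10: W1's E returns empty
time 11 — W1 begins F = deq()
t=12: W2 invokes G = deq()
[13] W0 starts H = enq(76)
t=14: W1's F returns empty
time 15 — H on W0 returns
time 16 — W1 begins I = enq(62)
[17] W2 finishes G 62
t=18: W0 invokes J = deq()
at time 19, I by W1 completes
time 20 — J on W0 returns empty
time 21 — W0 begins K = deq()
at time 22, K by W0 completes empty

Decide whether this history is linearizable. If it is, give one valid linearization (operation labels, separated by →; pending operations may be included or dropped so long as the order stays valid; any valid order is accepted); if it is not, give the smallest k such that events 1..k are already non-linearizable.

not linearizable — minimal violating prefix: 17 events

cut after 16 events: linearizable; cut after 17 events (G responds, time 17): not linearizable
8 completed operations, 12 real-time-consistent orders — every queue replay fails
completion choices over the 1 pending operation (I) were checked; none helps
sample order A, B, C, D, E, F, G, H (pending dropped) stalls at step 7 — G deq() → 62 has no legal effect
sample order A, B, C, D, E, F, H, G (pending dropped) stalls at step 8 — G deq() → 62 has no legal effect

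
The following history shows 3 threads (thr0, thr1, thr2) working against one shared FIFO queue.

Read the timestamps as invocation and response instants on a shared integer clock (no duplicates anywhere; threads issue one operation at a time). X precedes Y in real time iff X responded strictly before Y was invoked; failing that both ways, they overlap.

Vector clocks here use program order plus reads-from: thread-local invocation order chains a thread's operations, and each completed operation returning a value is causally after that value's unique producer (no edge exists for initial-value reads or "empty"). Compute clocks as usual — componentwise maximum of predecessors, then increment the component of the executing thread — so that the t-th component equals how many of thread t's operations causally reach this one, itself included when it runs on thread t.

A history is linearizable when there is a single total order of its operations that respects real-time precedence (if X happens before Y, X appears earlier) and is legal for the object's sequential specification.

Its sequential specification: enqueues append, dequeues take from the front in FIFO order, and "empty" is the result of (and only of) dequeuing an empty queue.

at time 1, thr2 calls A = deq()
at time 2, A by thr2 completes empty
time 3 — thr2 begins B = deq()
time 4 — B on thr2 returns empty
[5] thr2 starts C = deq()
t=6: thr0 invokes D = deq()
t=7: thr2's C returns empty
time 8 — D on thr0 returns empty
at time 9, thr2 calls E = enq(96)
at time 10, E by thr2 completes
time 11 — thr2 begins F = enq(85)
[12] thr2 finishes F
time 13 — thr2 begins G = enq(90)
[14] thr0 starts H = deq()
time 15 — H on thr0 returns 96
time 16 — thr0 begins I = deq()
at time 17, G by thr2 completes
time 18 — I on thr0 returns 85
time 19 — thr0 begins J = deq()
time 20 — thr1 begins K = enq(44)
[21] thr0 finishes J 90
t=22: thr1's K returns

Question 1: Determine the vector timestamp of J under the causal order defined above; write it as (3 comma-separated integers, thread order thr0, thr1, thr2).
invoked at 1, A has no predecessors; its own thr2 bump gives (0, 0, 1)
invoked at 20, K has no predecessors; its own thr1 bump gives (0, 1, 0)
invoked at 6, D has no predecessors; its own thr0 bump gives (1, 0, 0)
B (invocation 3): componentwise max over VC(A)=(0, 0, 1), +1 at thr2, giving (0, 0, 2)
C (invocation 5): componentwise max over VC(B)=(0, 0, 2), +1 at thr2, giving (0, 0, 3)
E (invocation 9): componentwise max over VC(C)=(0, 0, 3), +1 at thr2, giving (0, 0, 4)
F (invocation 11): componentwise max over VC(E)=(0, 0, 4), +1 at thr2, giving (0, 0, 5)
G (invocation 13): componentwise max over VC(F)=(0, 0, 5), +1 at thr2, giving (0, 0, 6)
H (invocation 14): componentwise max over VC(D)=(1, 0, 0), VC(E)=(0, 0, 4), +1 at thr0, giving (2, 0, 4)
I (invocation 16): componentwise max over VC(F)=(0, 0, 5), VC(H)=(2, 0, 4), +1 at thr0, giving (3, 0, 5)
J (invocation 19): componentwise max over VC(G)=(0, 0, 6), VC(I)=(3, 0, 5), +1 at thr0, giving (4, 0, 6)
target: VC(J) = (4, 0, 6)

(4, 0, 6)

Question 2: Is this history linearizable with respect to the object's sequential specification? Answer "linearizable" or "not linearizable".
witness order: A, B, C, D, E, F, G, H, I, J, K
1. A deq() → empty, leaving queue <>
2. B deq() → empty, leaving queue <>
3. C deq() → empty, leaving queue <>
4. D deq() → empty, leaving queue <>
5. E enq(96), leaving queue <96>
6. F enq(85), leaving queue <96,85>
7. G enq(90), leaving queue <96,85,90>
8. H deq() → 96, leaving queue <85,90>
9. I deq() → 85, leaving queue <90>
10. J deq() → 90, leaving queue <>
11. K enq(44), leaving queue <44>

linearizable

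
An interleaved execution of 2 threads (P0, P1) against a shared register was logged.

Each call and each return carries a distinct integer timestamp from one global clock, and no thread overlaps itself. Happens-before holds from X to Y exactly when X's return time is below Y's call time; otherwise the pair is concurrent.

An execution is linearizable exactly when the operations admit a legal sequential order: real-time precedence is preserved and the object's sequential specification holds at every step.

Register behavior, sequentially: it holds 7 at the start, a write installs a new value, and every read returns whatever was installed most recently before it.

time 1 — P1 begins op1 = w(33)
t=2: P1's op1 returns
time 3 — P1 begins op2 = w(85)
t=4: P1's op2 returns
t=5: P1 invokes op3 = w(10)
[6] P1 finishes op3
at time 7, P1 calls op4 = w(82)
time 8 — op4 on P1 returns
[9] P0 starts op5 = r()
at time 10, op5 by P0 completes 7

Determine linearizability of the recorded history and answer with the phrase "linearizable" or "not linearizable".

already the first 10 events (up to op5's response at time 10) admit no linearization; the first 9 still do
exactly one order of the 5 completed ops respects real time; the register replay fails
for example op1, op2, op3, op4, op5 fails at step 5: op5 r() → 7 is not legal there

not linearizable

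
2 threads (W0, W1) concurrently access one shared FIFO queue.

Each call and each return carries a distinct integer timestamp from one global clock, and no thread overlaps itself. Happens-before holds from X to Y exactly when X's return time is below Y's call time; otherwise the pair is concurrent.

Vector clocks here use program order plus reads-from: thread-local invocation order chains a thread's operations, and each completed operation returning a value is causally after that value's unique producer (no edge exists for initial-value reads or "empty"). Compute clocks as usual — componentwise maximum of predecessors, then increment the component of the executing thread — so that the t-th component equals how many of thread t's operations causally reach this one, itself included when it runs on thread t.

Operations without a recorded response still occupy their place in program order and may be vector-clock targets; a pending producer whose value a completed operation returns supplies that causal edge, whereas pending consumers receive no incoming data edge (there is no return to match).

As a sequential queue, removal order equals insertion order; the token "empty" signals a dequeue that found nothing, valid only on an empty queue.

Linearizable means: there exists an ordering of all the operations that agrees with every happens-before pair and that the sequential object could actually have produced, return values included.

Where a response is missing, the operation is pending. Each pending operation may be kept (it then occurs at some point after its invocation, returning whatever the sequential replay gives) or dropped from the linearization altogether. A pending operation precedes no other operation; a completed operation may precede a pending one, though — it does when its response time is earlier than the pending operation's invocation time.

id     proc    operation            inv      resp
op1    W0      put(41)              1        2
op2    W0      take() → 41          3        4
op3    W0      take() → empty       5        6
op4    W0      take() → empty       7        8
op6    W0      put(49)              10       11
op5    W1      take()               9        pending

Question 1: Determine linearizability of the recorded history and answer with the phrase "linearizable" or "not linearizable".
linearizable

one valid linearization: op1, op2, op3, op4, op5, op6
1. op1 put(41), leaving queue <41>
2. op2 take() → 41, leaving queue <>
3. op3 take() → empty, leaving queue <>
4. op4 take() → empty, leaving queue <>
5. op5 take() (pending, included), leaving queue <>
6. op6 put(49), leaving queue <49>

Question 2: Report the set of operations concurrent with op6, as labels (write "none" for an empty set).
op5

op6 spans [10,11]: anything still running between times 10 and 11 counts as concurrent
op1 [1,2]: before
op2 [3,4]: before
op3 [5,6]: before
op4 [7,8]: before
op5 [9,…): concurrent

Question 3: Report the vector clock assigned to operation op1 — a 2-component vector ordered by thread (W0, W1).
(1, 0)

op5, invoked 9, has no incoming edges; only W1's bump applies → (0, 1)
op1, invoked 1, has no incoming edges; only W0's bump applies → (1, 0)
invoked at 3, op2 merges VC(op1)=(1, 0) and bumps W0's slot → (2, 0)
invoked at 5, op3 merges VC(op2)=(2, 0) and bumps W0's slot → (3, 0)
invoked at 7, op4 merges VC(op3)=(3, 0) and bumps W0's slot → (4, 0)
invoked at 10, op6 merges VC(op4)=(4, 0) and bumps W0's slot → (5, 0)
target: VC(op1) = (1, 0)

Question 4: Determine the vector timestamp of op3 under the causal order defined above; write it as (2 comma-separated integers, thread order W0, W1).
(3, 0)

VC(op5, invoked at 9): no causal predecessors; +1 on W1 → (0, 1)
VC(op1, invoked at 1): no causal predecessors; +1 on W0 → (1, 0)
merge at op2 (invoked 3): VC(op1)=(1, 0), own-thread bump on W0 → (2, 0)
merge at op3 (invoked 5): VC(op2)=(2, 0), own-thread bump on W0 → (3, 0)
merge at op4 (invoked 7): VC(op3)=(3, 0), own-thread bump on W0 → (4, 0)
merge at op6 (invoked 10): VC(op4)=(4, 0), own-thread bump on W0 → (5, 0)
target: VC(op3) = (3, 0)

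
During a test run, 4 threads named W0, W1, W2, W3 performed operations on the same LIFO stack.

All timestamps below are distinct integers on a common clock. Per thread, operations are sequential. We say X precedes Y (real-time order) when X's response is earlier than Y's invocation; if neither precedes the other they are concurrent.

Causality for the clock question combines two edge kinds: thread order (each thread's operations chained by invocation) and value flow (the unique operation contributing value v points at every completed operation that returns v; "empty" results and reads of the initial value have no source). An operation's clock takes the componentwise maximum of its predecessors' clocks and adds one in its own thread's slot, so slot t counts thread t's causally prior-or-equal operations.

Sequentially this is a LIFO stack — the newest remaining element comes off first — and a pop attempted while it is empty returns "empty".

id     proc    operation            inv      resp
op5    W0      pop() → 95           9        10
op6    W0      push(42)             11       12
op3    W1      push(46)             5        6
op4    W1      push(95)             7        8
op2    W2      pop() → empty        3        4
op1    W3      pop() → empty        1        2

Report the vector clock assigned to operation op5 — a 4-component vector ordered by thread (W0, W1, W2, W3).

(1, 2, 0, 0)

op1, invoked 1, has no incoming edges; only W3's bump applies → (0, 0, 0, 1)
op2, invoked 3, has no incoming edges; only W2's bump applies → (0, 0, 1, 0)
op3, invoked 5, has no incoming edges; only W1's bump applies → (0, 1, 0, 0)
op4 (invocation 7): componentwise max over VC(op3)=(0, 1, 0, 0), +1 at W1, giving (0, 2, 0, 0)
op5 (invocation 9): componentwise max over VC(op4)=(0, 2, 0, 0), +1 at W0, giving (1, 2, 0, 0)
op6 (invocation 11): componentwise max over VC(op5)=(1, 2, 0, 0), +1 at W0, giving (2, 2, 0, 0)
target: VC(op5) = (1, 2, 0, 0)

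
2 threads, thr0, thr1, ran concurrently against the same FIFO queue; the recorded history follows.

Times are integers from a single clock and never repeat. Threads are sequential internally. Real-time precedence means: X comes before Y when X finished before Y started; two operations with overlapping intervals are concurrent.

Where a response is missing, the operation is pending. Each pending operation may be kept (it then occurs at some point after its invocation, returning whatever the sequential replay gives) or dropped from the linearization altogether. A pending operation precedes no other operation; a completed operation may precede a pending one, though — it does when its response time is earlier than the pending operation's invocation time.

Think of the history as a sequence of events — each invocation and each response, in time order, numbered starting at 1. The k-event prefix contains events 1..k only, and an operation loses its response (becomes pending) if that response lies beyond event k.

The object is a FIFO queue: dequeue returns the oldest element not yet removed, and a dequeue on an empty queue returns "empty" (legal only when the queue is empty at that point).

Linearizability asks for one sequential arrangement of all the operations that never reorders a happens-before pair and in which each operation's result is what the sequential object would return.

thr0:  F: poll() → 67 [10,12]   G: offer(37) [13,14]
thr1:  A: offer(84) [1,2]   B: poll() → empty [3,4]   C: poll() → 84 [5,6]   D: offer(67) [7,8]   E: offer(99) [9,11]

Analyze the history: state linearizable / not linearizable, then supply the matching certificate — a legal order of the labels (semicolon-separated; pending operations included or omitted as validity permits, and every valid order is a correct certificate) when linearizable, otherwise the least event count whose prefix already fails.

cut after 3 events: linearizable; cut after 4 events (B responds, time 4): not linearizable
a single order respects real time; the 2 completed FIFO queue operations fail replay along it
sample order A, B stalls at step 2 — B poll() → empty has no legal effect

not linearizable — minimal violating prefix: 4 events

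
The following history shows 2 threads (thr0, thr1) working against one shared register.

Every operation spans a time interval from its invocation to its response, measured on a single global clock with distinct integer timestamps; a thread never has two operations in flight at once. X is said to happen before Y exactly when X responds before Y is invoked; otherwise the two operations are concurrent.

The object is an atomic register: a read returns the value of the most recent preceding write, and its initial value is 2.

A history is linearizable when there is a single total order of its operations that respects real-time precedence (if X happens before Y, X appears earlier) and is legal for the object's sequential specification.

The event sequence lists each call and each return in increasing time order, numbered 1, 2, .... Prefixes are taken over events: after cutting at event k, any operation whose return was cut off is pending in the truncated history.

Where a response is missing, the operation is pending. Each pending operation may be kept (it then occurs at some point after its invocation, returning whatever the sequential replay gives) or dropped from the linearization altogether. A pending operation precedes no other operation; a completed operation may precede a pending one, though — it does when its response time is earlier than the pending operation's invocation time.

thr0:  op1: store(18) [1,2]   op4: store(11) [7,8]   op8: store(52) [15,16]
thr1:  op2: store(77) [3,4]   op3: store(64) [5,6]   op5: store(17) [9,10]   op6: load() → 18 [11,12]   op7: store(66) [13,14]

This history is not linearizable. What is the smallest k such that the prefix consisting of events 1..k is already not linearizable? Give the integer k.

a valid linearization of events 1..11 exists, for instance op1, op2, op3, op4, op5:
step 1: op1 store(18) — value 18
step 2: op2 store(77) — value 77
step 3: op3 store(64) — value 64
step 4: op4 store(11) — value 11
step 5: op5 store(17) — value 17
with event 12 included (op6 responding at time 12), all real-time-consistent orders fail
one such order, op1, op2, op3, op4, op5, op6, breaks at step 6 where op6 load() → 18 is illegal

12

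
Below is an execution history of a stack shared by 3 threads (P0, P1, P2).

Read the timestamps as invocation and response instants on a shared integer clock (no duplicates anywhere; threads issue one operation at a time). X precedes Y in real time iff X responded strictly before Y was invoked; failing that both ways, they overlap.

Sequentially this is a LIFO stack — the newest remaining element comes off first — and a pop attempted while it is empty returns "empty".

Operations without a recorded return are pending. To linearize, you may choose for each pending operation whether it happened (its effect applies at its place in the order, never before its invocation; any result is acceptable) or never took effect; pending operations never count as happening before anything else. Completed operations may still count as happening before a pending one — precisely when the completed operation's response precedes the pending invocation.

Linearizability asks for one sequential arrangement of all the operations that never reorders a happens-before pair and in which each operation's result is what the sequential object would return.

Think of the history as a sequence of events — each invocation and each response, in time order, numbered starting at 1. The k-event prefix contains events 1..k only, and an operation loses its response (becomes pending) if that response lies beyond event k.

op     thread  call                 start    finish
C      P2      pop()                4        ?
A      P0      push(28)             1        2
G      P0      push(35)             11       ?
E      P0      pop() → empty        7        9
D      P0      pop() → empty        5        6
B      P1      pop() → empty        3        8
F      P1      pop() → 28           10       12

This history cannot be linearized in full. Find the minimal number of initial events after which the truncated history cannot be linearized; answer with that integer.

a valid linearization of events 1..11 exists, for instance A, C, B, D, E:
1. A push(28), leaving stack <28>
2. C pop() (pending, included), leaving stack <>
3. B pop() → empty, leaving stack <>
4. D pop() → empty, leaving stack <>
5. E pop() → empty, leaving stack <>
at event 12 (F's time-12 response) nothing linearizes any more
include/drop combinations of the 2 pending operations (C, G) were all tried; none helps
for example A, B, D, E, F (pending dropped) fails at step 2: B pop() → empty is not legal there
for example A, D, B, E, F (pending dropped) fails at step 2: D pop() → empty is not legal there

12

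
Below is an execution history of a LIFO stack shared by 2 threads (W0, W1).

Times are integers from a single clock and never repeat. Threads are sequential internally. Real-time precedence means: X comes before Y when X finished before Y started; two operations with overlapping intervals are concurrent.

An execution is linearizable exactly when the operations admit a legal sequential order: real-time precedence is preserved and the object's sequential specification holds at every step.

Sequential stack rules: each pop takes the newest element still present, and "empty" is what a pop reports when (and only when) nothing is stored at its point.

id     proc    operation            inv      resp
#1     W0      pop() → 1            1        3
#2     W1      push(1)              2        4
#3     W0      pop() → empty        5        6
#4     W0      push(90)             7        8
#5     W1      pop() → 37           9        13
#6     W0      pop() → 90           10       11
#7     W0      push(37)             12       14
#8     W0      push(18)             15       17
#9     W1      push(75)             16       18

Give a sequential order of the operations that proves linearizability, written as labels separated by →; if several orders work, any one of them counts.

#2 → #1 → #3 → #4 → #6 → #7 → #5 → #8 → #9

step 1: #2 push(1) — stack <1>
step 2: #1 pop() → 1 — stack <>
step 3: #3 pop() → empty — stack <>
step 4: #4 push(90) — stack <90>
step 5: #6 pop() → 90 — stack <>
step 6: #7 push(37) — stack <37>
step 7: #5 pop() → 37 — stack <>
step 8: #8 push(18) — stack <18>
step 9: #9 push(75) — stack <18,75>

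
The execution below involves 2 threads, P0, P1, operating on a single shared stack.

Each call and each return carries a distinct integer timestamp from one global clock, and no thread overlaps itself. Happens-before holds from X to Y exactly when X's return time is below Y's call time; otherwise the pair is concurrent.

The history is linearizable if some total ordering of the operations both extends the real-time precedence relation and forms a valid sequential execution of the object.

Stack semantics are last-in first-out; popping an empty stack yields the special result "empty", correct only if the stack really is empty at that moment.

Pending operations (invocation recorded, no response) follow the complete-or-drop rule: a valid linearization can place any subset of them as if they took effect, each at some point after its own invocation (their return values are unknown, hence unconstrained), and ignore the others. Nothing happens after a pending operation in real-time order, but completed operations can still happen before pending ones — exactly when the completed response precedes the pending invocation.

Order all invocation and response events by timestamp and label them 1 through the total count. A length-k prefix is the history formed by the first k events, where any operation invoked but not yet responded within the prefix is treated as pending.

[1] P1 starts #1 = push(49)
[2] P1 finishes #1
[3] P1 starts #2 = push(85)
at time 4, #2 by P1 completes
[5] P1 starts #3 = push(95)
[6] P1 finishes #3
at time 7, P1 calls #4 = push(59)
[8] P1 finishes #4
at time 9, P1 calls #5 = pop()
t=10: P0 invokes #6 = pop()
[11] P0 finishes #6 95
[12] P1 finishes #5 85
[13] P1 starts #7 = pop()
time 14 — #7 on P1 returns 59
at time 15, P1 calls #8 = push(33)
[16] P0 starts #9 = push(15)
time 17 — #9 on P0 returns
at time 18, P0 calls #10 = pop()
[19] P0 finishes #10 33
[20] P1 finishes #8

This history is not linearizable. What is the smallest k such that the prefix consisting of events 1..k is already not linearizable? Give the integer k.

12

events 1..11 are linearizable, e.g. via #1, #2, #3, #4, #5, #6:
1. #1 push(49), leaving stack <49>
2. #2 push(85), leaving stack <49,85>
3. #3 push(95), leaving stack <49,85,95>
4. #4 push(59), leaving stack <49,85,95,59>
5. #5 pop() (pending, included), leaving stack <49,85,95>
6. #6 pop() → 95, leaving stack <49,85>
include event 12 — #5 responding at 12 — and every candidate order breaks
sample order #1, #2, #3, #4, #5, #6 stalls at step 5 — #5 pop() → 85 has no legal effect
sample order #1, #2, #3, #4, #6, #5 stalls at step 5 — #6 pop() → 95 has no legal effect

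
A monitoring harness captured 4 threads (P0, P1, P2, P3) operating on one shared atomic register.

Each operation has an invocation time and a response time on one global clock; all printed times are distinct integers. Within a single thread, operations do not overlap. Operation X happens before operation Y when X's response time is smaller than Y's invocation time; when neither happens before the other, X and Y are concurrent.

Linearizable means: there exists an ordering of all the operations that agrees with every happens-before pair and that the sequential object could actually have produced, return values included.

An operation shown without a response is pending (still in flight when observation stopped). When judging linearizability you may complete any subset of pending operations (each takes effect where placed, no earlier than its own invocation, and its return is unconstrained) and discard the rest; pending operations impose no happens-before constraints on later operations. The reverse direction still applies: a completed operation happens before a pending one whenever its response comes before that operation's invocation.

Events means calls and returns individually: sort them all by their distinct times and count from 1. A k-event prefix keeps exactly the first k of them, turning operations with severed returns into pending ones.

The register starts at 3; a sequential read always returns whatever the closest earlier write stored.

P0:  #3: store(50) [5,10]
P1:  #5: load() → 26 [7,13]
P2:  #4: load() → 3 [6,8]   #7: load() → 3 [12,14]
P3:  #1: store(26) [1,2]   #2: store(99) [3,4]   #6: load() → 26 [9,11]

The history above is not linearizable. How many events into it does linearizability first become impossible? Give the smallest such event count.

8

events 1..7 are linearizable; a witness order is #1, #2:
1. #1 store(26), leaving value 26
2. #2 store(99), leaving value 99
event 8 — #4's response, time 8 — after it, nothing linearizes
no completion choice of the 2 pending operations (#3, #5) rescues it — every subset was tried
e.g. #1, #2, #4 (pending dropped): illegal at step 3, since #4 load() → 3 cannot apply there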